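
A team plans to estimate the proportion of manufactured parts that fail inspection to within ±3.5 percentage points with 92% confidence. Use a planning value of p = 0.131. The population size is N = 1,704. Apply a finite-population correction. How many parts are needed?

n = 245

For a proportion with margin E = 0.035 at 92% confidence, z = 1.751.
n = p̂(1−p̂)(z/E)² = 0.131 × 0.869 × (1.751/0.035)² = 284.92 — call this n₀.
Finite-population correction with N = 1,704: n = n₀ / (1 + (n₀−1)/N) = 284.92 / 1.167 = 244.15
Round up: n = 245.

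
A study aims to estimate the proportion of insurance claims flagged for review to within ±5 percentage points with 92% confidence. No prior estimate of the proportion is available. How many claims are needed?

For a proportion with margin E = 0.05 at 92% confidence, z = 1.751.
With no prior estimate, use p = 0.5, which maximizes p(1−p) at 0.25.
n = 0.25 × (z/E)² = 0.25 × (1.751/0.05)² = 306.60
Round up: n = 307.

307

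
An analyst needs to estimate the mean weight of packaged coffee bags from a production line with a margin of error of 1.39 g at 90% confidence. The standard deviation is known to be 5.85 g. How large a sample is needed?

For a mean, the margin of error is E = z·σ/√n, so n = (zσ/E)².
At 90% confidence, z = 1.645.
n = (1.645 × 5.85 / 1.39)² = 47.93
Round up: n = 48.

48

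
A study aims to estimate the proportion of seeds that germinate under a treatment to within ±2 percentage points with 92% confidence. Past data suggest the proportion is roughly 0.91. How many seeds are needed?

n = 628

For a proportion with margin E = 0.02 at 92% confidence, z = 1.751.
n = p̂(1−p̂)(z/E)² = 0.91 × 0.09 × (1.751/0.02)² = 627.76
Round up: n = 628.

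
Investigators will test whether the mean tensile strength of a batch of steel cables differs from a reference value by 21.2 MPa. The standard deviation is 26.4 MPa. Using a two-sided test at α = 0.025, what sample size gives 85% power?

For a one-sample z-test, n = ((z_{α/2} + z_β)·σ/δ)².
z_{α/2} = 2.241 (two-sided α = 0.025); z_β = 1.036 (power 85% → β = 0.15).
n = (3.277 × 26.4 / 21.2)² = 16.65
Round up: n = 17.

17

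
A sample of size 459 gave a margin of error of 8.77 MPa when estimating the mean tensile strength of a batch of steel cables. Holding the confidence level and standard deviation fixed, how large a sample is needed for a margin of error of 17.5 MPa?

116

Margin of error scales as 1/√n, so n₂ = n₁·(E₁/E₂)².
n₂ = 459 × (8.77/17.5)² = 459 × 0.2511 = 115.25
Round up: n₂ = 116.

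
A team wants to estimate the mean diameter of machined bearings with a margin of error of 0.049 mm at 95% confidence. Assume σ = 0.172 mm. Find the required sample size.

For a mean, the margin of error is E = z·σ/√n, so n = (zσ/E)².
At 95% confidence, z = 1.960.
n = (1.960 × 0.172 / 0.049)² = 47.33
Round up: n = 48.

48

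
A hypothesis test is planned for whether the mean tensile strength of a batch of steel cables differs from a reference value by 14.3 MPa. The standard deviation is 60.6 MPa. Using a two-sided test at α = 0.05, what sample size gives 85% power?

162

For a one-sample z-test, n = ((z_{α/2} + z_β)·σ/δ)².
z_{α/2} = 1.960 (two-sided α = 0.05); z_β = 1.036 (power 85% → β = 0.15).
n = (2.996 × 60.6 / 14.3)² = 161.20
Round up: n = 162.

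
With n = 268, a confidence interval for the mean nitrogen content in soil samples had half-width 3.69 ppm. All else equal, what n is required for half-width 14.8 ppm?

17

Margin of error scales as 1/√n, so n₂ = n₁·(E₁/E₂)².
n₂ = 268 × (3.69/14.8)² = 268 × 0.06216 = 16.66
Round up: n₂ = 17.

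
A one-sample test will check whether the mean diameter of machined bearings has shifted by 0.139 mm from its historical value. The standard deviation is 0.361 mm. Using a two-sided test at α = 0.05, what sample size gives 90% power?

For a one-sample z-test, n = ((z_{α/2} + z_β)·σ/δ)².
z_{α/2} = 1.960 (two-sided α = 0.05); z_β = 1.282 (power 90% → β = 0.1).
n = (3.242 × 0.361 / 0.139)² = 70.89
Round up: n = 71.

n = 71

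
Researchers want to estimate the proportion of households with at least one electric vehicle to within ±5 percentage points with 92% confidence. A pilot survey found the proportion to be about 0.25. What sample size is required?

For a proportion with margin E = 0.05 at 92% confidence, z = 1.751.
n = p̂(1−p̂)(z/E)² = 0.25 × 0.75 × (1.751/0.05)² = 229.95
Round up: n = 230.

230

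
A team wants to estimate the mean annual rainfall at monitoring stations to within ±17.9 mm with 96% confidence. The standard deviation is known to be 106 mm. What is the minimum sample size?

n = 148

For a mean, the margin of error is E = z·σ/√n, so n = (zσ/E)².
At 96% confidence, z = 2.054.
n = (2.054 × 106 / 17.9)² = 147.95
Round up: n = 148.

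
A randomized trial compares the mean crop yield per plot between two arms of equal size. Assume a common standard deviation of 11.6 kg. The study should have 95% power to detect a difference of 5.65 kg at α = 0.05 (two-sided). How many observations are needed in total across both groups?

For two equal groups, n per group = 2·((z_{α/2} + z_β)·σ/δ)².
z_{α/2} = 1.960; z_β = 1.645 (power 95%).
n = 2 × (3.605 × 11.6 / 5.65)² = 2 × 54.78 = 109.56
Round up: n = 110 per group.
Total across both groups: 2 × 110 = 220.

220 total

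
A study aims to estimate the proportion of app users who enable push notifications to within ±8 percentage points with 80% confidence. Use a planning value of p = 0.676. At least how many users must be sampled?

57

For a proportion with margin E = 0.08 at 80% confidence, z = 1.282.
n = p̂(1−p̂)(z/E)² = 0.676 × 0.324 × (1.282/0.08)² = 56.25
Round up: n = 57.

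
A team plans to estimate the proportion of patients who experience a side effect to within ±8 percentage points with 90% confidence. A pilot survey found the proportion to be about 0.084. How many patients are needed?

33

For a proportion with margin E = 0.08 at 90% confidence, z = 1.645.
n = p̂(1−p̂)(z/E)² = 0.084 × 0.916 × (1.645/0.08)² = 32.53
Round up: n = 33.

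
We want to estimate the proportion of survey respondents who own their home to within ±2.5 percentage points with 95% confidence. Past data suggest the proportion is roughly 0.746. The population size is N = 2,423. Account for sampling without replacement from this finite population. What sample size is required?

For a proportion with margin E = 0.025 at 95% confidence, z = 1.960.
n = p̂(1−p̂)(z/E)² = 0.746 × 0.254 × (1.960/0.025)² = 1164.67 — call this n₀.
Finite-population correction with N = 2,423: n = n₀ / (1 + (n₀−1)/N) = 1164.67 / 1.48 = 786.94
Round up: n = 787.

787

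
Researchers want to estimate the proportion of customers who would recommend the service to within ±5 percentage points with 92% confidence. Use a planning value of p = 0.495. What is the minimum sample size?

307

For a proportion with margin E = 0.05 at 92% confidence, z = 1.751.
n = p̂(1−p̂)(z/E)² = 0.495 × 0.505 × (1.751/0.05)² = 306.57
Round up: n = 307.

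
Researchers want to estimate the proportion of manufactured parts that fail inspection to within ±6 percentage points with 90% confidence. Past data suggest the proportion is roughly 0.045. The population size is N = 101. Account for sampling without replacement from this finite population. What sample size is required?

For a proportion with margin E = 0.06 at 90% confidence, z = 1.645.
n = p̂(1−p̂)(z/E)² = 0.045 × 0.955 × (1.645/0.06)² = 32.30 — call this n₀.
Finite-population correction with N = 101: n = n₀ / (1 + (n₀−1)/N) = 32.30 / 1.31 = 24.66
Round up: n = 25.

n = 25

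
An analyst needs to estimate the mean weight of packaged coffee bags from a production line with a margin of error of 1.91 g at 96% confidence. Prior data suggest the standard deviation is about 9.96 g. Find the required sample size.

For a mean, the margin of error is E = z·σ/√n, so n = (zσ/E)².
At 96% confidence, z = 2.054.
n = (2.054 × 9.96 / 1.91)² = 114.72
Round up: n = 115.

n = 115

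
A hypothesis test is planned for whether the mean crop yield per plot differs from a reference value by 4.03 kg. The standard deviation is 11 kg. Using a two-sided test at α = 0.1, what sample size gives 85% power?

For a one-sample z-test, n = ((z_{α/2} + z_β)·σ/δ)².
z_{α/2} = 1.645 (two-sided α = 0.1); z_β = 1.036 (power 85% → β = 0.15).
n = (2.681 × 11 / 4.03)² = 53.55
Round up: n = 54.

n = 54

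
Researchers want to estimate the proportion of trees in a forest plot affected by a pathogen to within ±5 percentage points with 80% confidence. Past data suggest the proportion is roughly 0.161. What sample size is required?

89

For a proportion with margin E = 0.05 at 80% confidence, z = 1.282.
n = p̂(1−p̂)(z/E)² = 0.161 × 0.839 × (1.282/0.05)² = 88.80
Round up: n = 89.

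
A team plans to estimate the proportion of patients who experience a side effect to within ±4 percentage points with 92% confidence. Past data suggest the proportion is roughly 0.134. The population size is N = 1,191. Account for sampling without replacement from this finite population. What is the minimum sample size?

188

For a proportion with margin E = 0.04 at 92% confidence, z = 1.751.
n = p̂(1−p̂)(z/E)² = 0.134 × 0.866 × (1.751/0.04)² = 222.37 — call this n₀.
Finite-population correction with N = 1,191: n = n₀ / (1 + (n₀−1)/N) = 222.37 / 1.186 = 187.50
Round up: n = 188.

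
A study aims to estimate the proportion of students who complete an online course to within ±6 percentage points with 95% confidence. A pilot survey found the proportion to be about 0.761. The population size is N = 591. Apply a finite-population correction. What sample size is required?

For a proportion with margin E = 0.06 at 95% confidence, z = 1.960.
n = p̂(1−p̂)(z/E)² = 0.761 × 0.239 × (1.960/0.06)² = 194.09 — call this n₀.
Finite-population correction with N = 591: n = n₀ / (1 + (n₀−1)/N) = 194.09 / 1.327 = 146.26
Round up: n = 147.

n = 147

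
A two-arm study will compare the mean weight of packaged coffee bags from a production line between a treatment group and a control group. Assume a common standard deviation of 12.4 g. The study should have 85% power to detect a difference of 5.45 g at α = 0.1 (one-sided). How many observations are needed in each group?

For two equal groups, n per group = 2·((z_α + z_β)·σ/δ)².
z_α = 1.282; z_β = 1.036 (power 85%).
n = 2 × (2.318 × 12.4 / 5.45)² = 2 × 27.81 = 55.62
Round up: n = 56 per group.

56 per group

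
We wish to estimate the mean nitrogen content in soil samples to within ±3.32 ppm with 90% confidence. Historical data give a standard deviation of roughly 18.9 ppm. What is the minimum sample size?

For a mean, the margin of error is E = z·σ/√n, so n = (zσ/E)².
At 90% confidence, z = 1.645.
n = (1.645 × 18.9 / 3.32)² = 87.70
Round up: n = 88.

88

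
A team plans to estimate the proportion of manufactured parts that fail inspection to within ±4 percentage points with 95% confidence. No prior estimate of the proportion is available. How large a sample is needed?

601

For a proportion with margin E = 0.04 at 95% confidence, z = 1.960.
With no prior estimate, use p = 0.5, which maximizes p(1−p) at 0.25.
n = 0.25 × (z/E)² = 0.25 × (1.960/0.04)² = 600.25
Round up: n = 601.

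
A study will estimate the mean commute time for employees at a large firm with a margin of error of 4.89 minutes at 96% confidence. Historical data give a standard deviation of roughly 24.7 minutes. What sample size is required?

108

For a mean, the margin of error is E = z·σ/√n, so n = (zσ/E)².
At 96% confidence, z = 2.054.
n = (2.054 × 24.7 / 4.89)² = 107.64
Round up: n = 108.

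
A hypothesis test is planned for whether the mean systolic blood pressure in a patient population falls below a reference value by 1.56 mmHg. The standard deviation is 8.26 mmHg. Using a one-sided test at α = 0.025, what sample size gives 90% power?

For a one-sample z-test, n = ((z_α + z_β)·σ/δ)².
z_α = 1.960 (one-sided α = 0.025); z_β = 1.282 (power 90% → β = 0.1).
n = (3.242 × 8.26 / 1.56)² = 294.67
Round up: n = 295.

295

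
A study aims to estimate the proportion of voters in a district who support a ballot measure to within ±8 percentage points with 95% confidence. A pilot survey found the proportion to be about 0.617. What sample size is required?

142

For a proportion with margin E = 0.08 at 95% confidence, z = 1.960.
n = p̂(1−p̂)(z/E)² = 0.617 × 0.383 × (1.960/0.08)² = 141.85
Round up: n = 142.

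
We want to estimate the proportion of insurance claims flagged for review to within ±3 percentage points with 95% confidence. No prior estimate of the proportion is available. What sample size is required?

For a proportion with margin E = 0.03 at 95% confidence, z = 1.960.
With no prior estimate, use p = 0.5, which maximizes p(1−p) at 0.25.
n = 0.25 × (z/E)² = 0.25 × (1.960/0.03)² = 1067.11
Round up: n = 1068.

1068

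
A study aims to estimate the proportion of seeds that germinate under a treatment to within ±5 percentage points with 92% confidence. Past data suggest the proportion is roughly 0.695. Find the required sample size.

260

For a proportion with margin E = 0.05 at 92% confidence, z = 1.751.
n = p̂(1−p̂)(z/E)² = 0.695 × 0.305 × (1.751/0.05)² = 259.97
Round up: n = 260.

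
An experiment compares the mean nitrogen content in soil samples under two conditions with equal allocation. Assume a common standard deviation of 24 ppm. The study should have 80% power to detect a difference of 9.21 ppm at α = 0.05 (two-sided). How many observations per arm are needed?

107 per group

For two equal groups, n per group = 2·((z_{α/2} + z_β)·σ/δ)².
z_{α/2} = 1.960; z_β = 0.842 (power 80%).
n = 2 × (2.802 × 24 / 9.21)² = 2 × 53.31 = 106.62
Round up: n = 107 per group.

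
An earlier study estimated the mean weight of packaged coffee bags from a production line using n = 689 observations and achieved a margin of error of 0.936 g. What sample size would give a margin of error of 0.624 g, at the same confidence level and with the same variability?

Margin of error scales as 1/√n, so n₂ = n₁·(E₁/E₂)².
n₂ = 689 × (0.936/0.624)² = 689 × 2.25 = 1550.25
Round up: n₂ = 1551.

1551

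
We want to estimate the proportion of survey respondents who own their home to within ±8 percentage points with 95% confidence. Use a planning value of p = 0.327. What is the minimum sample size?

For a proportion with margin E = 0.08 at 95% confidence, z = 1.960.
n = p̂(1−p̂)(z/E)² = 0.327 × 0.673 × (1.960/0.08)² = 132.10
Round up: n = 133.

133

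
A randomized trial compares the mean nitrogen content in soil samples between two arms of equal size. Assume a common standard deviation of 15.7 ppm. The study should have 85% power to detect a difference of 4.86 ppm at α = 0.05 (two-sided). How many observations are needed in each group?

188 per group

For two equal groups, n per group = 2·((z_{α/2} + z_β)·σ/δ)².
z_{α/2} = 1.960; z_β = 1.036 (power 85%).
n = 2 × (2.996 × 15.7 / 4.86)² = 2 × 93.67 = 187.34
Round up: n = 188 per group.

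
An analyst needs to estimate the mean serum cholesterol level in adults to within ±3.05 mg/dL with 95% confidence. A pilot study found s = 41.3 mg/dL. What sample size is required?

For a mean, the margin of error is E = z·σ/√n, so n = (zσ/E)².
At 95% confidence, z = 1.960.
n = (1.960 × 41.3 / 3.05)² = 704.39
Round up: n = 705.

705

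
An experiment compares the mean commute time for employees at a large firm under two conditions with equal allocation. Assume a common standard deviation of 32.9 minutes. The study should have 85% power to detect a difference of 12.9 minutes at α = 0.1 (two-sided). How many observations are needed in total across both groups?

188 total

For two equal groups, n per group = 2·((z_{α/2} + z_β)·σ/δ)².
z_{α/2} = 1.645; z_β = 1.036 (power 85%).
n = 2 × (2.681 × 32.9 / 12.9)² = 2 × 46.75 = 93.50
Round up: n = 94 per group.
Total across both groups: 2 × 94 = 188.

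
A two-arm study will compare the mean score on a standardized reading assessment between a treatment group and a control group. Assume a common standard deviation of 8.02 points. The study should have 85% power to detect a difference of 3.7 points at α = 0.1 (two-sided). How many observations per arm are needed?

68 per group

For two equal groups, n per group = 2·((z_{α/2} + z_β)·σ/δ)².
z_{α/2} = 1.645; z_β = 1.036 (power 85%).
n = 2 × (2.681 × 8.02 / 3.7)² = 2 × 33.77 = 67.54
Round up: n = 68 per group.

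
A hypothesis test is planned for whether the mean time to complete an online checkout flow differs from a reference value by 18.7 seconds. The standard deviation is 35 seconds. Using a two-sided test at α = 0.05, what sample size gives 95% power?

For a one-sample z-test, n = ((z_{α/2} + z_β)·σ/δ)².
z_{α/2} = 1.960 (two-sided α = 0.05); z_β = 1.645 (power 95% → β = 0.05).
n = (3.605 × 35 / 18.7)² = 45.53
Round up: n = 46.

46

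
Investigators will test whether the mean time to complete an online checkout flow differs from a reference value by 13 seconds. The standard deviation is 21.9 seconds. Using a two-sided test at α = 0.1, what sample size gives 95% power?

31

For a one-sample z-test, n = ((z_{α/2} + z_β)·σ/δ)².
z_{α/2} = 1.645 (two-sided α = 0.1); z_β = 1.645 (power 95% → β = 0.05).
n = (3.290 × 21.9 / 13)² = 30.72
Round up: n = 31.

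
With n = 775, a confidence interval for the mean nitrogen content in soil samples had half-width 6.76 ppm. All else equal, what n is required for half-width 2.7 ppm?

n = 4859

Margin of error scales as 1/√n, so n₂ = n₁·(E₁/E₂)².
n₂ = 775 × (6.76/2.7)² = 775 × 6.269 = 4858.48
Round up: n₂ = 4859.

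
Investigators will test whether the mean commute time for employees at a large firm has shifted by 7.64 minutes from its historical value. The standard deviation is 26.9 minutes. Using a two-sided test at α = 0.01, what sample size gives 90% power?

n = 185

For a one-sample z-test, n = ((z_{α/2} + z_β)·σ/δ)².
z_{α/2} = 2.576 (two-sided α = 0.01); z_β = 1.282 (power 90% → β = 0.1).
n = (3.858 × 26.9 / 7.64)² = 184.52
Round up: n = 185.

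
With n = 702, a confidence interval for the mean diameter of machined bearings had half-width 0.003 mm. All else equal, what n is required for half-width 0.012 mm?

n = 44

Margin of error scales as 1/√n, so n₂ = n₁·(E₁/E₂)².
n₂ = 702 × (0.003/0.012)² = 702 × 0.0625 = 43.88
Round up: n₂ = 44.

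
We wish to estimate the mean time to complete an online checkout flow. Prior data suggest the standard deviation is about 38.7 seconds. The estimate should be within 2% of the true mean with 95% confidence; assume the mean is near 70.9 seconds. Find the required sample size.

2862

For a mean, the margin of error is E = z·σ/√n, so n = (zσ/E)².
At 95% confidence, z = 1.960.
E = 2% of 70.9 = 1.418 seconds.
n = (1.960 × 38.7 / 1.418)² = 2861.42
Round up: n = 2862.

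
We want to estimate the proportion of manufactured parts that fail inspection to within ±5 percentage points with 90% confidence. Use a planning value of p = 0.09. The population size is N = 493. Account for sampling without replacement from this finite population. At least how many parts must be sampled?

76

For a proportion with margin E = 0.05 at 90% confidence, z = 1.645.
n = p̂(1−p̂)(z/E)² = 0.09 × 0.91 × (1.645/0.05)² = 88.65 — call this n₀.
Finite-population correction with N = 493: n = n₀ / (1 + (n₀−1)/N) = 88.65 / 1.178 = 75.25
Round up: n = 76.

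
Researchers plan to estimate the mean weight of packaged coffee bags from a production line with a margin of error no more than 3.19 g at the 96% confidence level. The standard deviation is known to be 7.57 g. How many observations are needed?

24

For a mean, the margin of error is E = z·σ/√n, so n = (zσ/E)².
At 96% confidence, z = 2.054.
n = (2.054 × 7.57 / 3.19)² = 23.76
Round up: n = 24.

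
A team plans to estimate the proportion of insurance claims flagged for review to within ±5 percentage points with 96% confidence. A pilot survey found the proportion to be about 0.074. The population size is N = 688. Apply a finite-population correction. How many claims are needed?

For a proportion with margin E = 0.05 at 96% confidence, z = 2.054.
n = p̂(1−p̂)(z/E)² = 0.074 × 0.926 × (2.054/0.05)² = 115.64 — call this n₀.
Finite-population correction with N = 688: n = n₀ / (1 + (n₀−1)/N) = 115.64 / 1.167 = 99.09
Round up: n = 100.

n = 100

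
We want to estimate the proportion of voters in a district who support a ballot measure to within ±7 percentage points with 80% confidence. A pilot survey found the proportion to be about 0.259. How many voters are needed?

For a proportion with margin E = 0.07 at 80% confidence, z = 1.282.
n = p̂(1−p̂)(z/E)² = 0.259 × 0.741 × (1.282/0.07)² = 64.37
Round up: n = 65.

65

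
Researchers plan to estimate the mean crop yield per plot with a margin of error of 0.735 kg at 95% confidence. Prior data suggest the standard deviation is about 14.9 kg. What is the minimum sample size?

n = 1579

For a mean, the margin of error is E = z·σ/√n, so n = (zσ/E)².
At 95% confidence, z = 1.960.
n = (1.960 × 14.9 / 0.735)² = 1578.74
Round up: n = 1579.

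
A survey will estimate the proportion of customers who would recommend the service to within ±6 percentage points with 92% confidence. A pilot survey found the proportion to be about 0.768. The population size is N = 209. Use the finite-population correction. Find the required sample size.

For a proportion with margin E = 0.06 at 92% confidence, z = 1.751.
n = p̂(1−p̂)(z/E)² = 0.768 × 0.232 × (1.751/0.06)² = 151.75 — call this n₀.
Finite-population correction with N = 209: n = n₀ / (1 + (n₀−1)/N) = 151.75 / 1.721 = 88.18
Round up: n = 89.

n = 89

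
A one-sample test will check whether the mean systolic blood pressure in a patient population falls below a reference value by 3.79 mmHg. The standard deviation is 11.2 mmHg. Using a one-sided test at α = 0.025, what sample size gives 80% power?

69

For a one-sample z-test, n = ((z_α + z_β)·σ/δ)².
z_α = 1.960 (one-sided α = 0.025); z_β = 0.842 (power 80% → β = 0.2).
n = (2.802 × 11.2 / 3.79)² = 68.56
Round up: n = 69.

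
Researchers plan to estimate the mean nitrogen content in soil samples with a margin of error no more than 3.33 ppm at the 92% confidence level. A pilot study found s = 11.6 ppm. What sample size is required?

For a mean, the margin of error is E = z·σ/√n, so n = (zσ/E)².
At 92% confidence, z = 1.751.
n = (1.751 × 11.6 / 3.33)² = 37.20
Round up: n = 38.

38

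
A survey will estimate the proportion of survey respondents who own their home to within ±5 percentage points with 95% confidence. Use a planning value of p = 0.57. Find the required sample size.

377

For a proportion with margin E = 0.05 at 95% confidence, z = 1.960.
n = p̂(1−p̂)(z/E)² = 0.57 × 0.43 × (1.960/0.05)² = 376.63
Round up: n = 377.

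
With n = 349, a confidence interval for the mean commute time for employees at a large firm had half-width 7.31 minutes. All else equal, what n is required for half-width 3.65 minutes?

1400

Margin of error scales as 1/√n, so n₂ = n₁·(E₁/E₂)².
n₂ = 349 × (7.31/3.65)² = 349 × 4.011 = 1399.84
Round up: n₂ = 1400.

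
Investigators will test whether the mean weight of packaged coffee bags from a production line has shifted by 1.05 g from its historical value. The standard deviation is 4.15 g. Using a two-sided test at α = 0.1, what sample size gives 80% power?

For a one-sample z-test, n = ((z_{α/2} + z_β)·σ/δ)².
z_{α/2} = 1.645 (two-sided α = 0.1); z_β = 0.842 (power 80% → β = 0.2).
n = (2.487 × 4.15 / 1.05)² = 96.62
Round up: n = 97.

97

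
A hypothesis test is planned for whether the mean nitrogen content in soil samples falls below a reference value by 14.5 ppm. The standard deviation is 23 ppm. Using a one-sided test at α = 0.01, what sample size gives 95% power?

40

For a one-sample z-test, n = ((z_α + z_β)·σ/δ)².
z_α = 2.326 (one-sided α = 0.01); z_β = 1.645 (power 95% → β = 0.05).
n = (3.971 × 23 / 14.5)² = 39.68
Round up: n = 40.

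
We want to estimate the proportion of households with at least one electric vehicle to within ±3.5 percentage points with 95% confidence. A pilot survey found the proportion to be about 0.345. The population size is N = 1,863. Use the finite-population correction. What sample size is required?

n = 514

For a proportion with margin E = 0.035 at 95% confidence, z = 1.960.
n = p̂(1−p̂)(z/E)² = 0.345 × 0.655 × (1.960/0.035)² = 708.66 — call this n₀.
Finite-population correction with N = 1,863: n = n₀ / (1 + (n₀−1)/N) = 708.66 / 1.38 = 513.52
Round up: n = 514.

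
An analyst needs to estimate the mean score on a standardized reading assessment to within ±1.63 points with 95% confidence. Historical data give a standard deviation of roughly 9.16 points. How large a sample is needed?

122

For a mean, the margin of error is E = z·σ/√n, so n = (zσ/E)².
At 95% confidence, z = 1.960.
n = (1.960 × 9.16 / 1.63)² = 121.32
Round up: n = 122.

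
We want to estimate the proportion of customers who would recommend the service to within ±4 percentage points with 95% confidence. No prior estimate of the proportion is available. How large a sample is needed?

601

For a proportion with margin E = 0.04 at 95% confidence, z = 1.960.
With no prior estimate, use p = 0.5, which maximizes p(1−p) at 0.25.
n = 0.25 × (z/E)² = 0.25 × (1.960/0.04)² = 600.25
Round up: n = 601.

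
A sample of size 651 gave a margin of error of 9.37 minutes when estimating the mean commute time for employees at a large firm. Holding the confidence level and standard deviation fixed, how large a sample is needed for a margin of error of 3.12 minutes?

5872

Margin of error scales as 1/√n, so n₂ = n₁·(E₁/E₂)².
n₂ = 651 × (9.37/3.12)² = 651 × 9.019 = 5871.37
Round up: n₂ = 5872.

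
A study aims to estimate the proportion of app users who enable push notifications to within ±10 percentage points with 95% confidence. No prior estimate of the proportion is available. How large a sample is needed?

For a proportion with margin E = 0.1 at 95% confidence, z = 1.960.
With no prior estimate, use p = 0.5, which maximizes p(1−p) at 0.25.
n = 0.25 × (z/E)² = 0.25 × (1.960/0.1)² = 96.04
Round up: n = 97.

97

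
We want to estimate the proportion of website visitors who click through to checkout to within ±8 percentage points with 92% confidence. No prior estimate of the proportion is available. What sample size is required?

For a proportion with margin E = 0.08 at 92% confidence, z = 1.751.
With no prior estimate, use p = 0.5, which maximizes p(1−p) at 0.25.
n = 0.25 × (z/E)² = 0.25 × (1.751/0.08)² = 119.77
Round up: n = 120.

120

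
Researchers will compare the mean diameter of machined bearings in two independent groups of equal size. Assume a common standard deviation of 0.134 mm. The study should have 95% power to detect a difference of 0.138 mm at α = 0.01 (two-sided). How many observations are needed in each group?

For two equal groups, n per group = 2·((z_{α/2} + z_β)·σ/δ)².
z_{α/2} = 2.576; z_β = 1.645 (power 95%).
n = 2 × (4.221 × 0.134 / 0.138)² = 2 × 16.80 = 33.60
Round up: n = 34 per group.

34 per group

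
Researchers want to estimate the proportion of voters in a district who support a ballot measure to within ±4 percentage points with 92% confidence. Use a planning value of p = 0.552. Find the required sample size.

For a proportion with margin E = 0.04 at 92% confidence, z = 1.751.
n = p̂(1−p̂)(z/E)² = 0.552 × 0.448 × (1.751/0.04)² = 473.88
Round up: n = 474.

474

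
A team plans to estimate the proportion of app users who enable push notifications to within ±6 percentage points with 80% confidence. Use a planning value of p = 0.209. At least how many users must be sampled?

For a proportion with margin E = 0.06 at 80% confidence, z = 1.282.
n = p̂(1−p̂)(z/E)² = 0.209 × 0.791 × (1.282/0.06)² = 75.47
Round up: n = 76.

76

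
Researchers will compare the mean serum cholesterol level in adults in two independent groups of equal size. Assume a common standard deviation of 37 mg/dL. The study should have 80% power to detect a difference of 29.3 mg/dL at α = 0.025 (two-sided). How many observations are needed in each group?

31 per group

For two equal groups, n per group = 2·((z_{α/2} + z_β)·σ/δ)².
z_{α/2} = 2.241; z_β = 0.842 (power 80%).
n = 2 × (3.083 × 37 / 29.3)² = 2 × 15.16 = 30.32
Round up: n = 31 per group.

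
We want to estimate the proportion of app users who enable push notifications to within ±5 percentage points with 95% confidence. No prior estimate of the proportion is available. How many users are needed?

385

For a proportion with margin E = 0.05 at 95% confidence, z = 1.960.
With no prior estimate, use p = 0.5, which maximizes p(1−p) at 0.25.
n = 0.25 × (z/E)² = 0.25 × (1.960/0.05)² = 384.16
Round up: n = 385.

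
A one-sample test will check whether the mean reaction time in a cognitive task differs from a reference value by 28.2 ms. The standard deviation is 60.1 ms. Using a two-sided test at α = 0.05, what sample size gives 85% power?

41

For a one-sample z-test, n = ((z_{α/2} + z_β)·σ/δ)².
z_{α/2} = 1.960 (two-sided α = 0.05); z_β = 1.036 (power 85% → β = 0.15).
n = (2.996 × 60.1 / 28.2)² = 40.77
Round up: n = 41.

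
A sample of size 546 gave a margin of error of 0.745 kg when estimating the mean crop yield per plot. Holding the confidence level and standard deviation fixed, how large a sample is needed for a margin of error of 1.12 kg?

242

Margin of error scales as 1/√n, so n₂ = n₁·(E₁/E₂)².
n₂ = 546 × (0.745/1.12)² = 546 × 0.4425 = 241.60
Round up: n₂ = 242.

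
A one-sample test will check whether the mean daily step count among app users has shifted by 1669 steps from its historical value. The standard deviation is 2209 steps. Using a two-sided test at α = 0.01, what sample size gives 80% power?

For a one-sample z-test, n = ((z_{α/2} + z_β)·σ/δ)².
z_{α/2} = 2.576 (two-sided α = 0.01); z_β = 0.842 (power 80% → β = 0.2).
n = (3.418 × 2209 / 1669)² = 20.47
Round up: n = 21.

21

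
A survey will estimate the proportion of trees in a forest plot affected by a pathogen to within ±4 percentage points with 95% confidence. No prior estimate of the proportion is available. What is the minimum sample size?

601

For a proportion with margin E = 0.04 at 95% confidence, z = 1.960.
With no prior estimate, use p = 0.5, which maximizes p(1−p) at 0.25.
n = 0.25 × (z/E)² = 0.25 × (1.960/0.04)² = 600.25
Round up: n = 601.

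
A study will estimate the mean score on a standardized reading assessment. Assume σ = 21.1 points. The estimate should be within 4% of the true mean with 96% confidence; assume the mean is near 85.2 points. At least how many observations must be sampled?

162

For a mean, the margin of error is E = z·σ/√n, so n = (zσ/E)².
At 96% confidence, z = 2.054.
E = 4% of 85.2 = 3.408 points.
n = (2.054 × 21.1 / 3.408)² = 161.72
Round up: n = 162.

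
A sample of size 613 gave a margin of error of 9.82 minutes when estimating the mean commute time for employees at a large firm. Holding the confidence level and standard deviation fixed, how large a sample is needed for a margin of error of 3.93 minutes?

n = 3828

Margin of error scales as 1/√n, so n₂ = n₁·(E₁/E₂)².
n₂ = 613 × (9.82/3.93)² = 613 × 6.244 = 3827.57
Round up: n₂ = 3828.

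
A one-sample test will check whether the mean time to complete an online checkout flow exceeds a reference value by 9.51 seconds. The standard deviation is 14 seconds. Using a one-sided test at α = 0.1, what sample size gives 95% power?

For a one-sample z-test, n = ((z_α + z_β)·σ/δ)².
z_α = 1.282 (one-sided α = 0.1); z_β = 1.645 (power 95% → β = 0.05).
n = (2.927 × 14 / 9.51)² = 18.57
Round up: n = 19.

19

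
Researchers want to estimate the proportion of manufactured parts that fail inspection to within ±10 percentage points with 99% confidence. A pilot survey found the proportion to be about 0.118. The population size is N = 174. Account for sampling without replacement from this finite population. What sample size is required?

For a proportion with margin E = 0.1 at 99% confidence, z = 2.576.
n = p̂(1−p̂)(z/E)² = 0.118 × 0.882 × (2.576/0.1)² = 69.06 — call this n₀.
Finite-population correction with N = 174: n = n₀ / (1 + (n₀−1)/N) = 69.06 / 1.391 = 49.65
Round up: n = 50.

n = 50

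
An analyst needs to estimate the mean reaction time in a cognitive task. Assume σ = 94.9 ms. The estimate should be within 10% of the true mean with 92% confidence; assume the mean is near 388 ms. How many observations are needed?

For a mean, the margin of error is E = z·σ/√n, so n = (zσ/E)².
At 92% confidence, z = 1.751.
E = 10% of 388 = 38.8 ms.
n = (1.751 × 94.9 / 38.8)² = 18.34
Round up: n = 19.

19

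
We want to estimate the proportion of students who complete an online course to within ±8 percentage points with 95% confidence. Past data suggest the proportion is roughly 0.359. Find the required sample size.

139

For a proportion with margin E = 0.08 at 95% confidence, z = 1.960.
n = p̂(1−p̂)(z/E)² = 0.359 × 0.641 × (1.960/0.08)² = 138.13
Round up: n = 139.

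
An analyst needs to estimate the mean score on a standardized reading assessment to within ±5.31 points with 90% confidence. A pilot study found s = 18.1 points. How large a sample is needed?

32

For a mean, the margin of error is E = z·σ/√n, so n = (zσ/E)².
At 90% confidence, z = 1.645.
n = (1.645 × 18.1 / 5.31)² = 31.44
Round up: n = 32.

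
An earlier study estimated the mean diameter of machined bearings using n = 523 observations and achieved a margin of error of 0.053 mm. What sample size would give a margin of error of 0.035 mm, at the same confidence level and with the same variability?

1200

Margin of error scales as 1/√n, so n₂ = n₁·(E₁/E₂)².
n₂ = 523 × (0.053/0.035)² = 523 × 2.293 = 1199.24
Round up: n₂ = 1200.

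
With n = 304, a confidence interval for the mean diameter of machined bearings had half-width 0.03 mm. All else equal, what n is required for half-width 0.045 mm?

Margin of error scales as 1/√n, so n₂ = n₁·(E₁/E₂)².
n₂ = 304 × (0.03/0.045)² = 304 × 0.4444 = 135.10
Round up: n₂ = 136.

136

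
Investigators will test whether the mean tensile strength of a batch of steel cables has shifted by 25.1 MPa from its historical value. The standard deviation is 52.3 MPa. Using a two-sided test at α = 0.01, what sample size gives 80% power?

51

For a one-sample z-test, n = ((z_{α/2} + z_β)·σ/δ)².
z_{α/2} = 2.576 (two-sided α = 0.01); z_β = 0.842 (power 80% → β = 0.2).
n = (3.418 × 52.3 / 25.1)² = 50.72
Round up: n = 51.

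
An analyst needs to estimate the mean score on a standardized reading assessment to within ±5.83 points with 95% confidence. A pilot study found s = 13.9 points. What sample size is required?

22

For a mean, the margin of error is E = z·σ/√n, so n = (zσ/E)².
At 95% confidence, z = 1.960.
n = (1.960 × 13.9 / 5.83)² = 21.84
Round up: n = 22.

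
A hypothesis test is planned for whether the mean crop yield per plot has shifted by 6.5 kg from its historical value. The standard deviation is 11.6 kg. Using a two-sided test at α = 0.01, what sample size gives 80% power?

For a one-sample z-test, n = ((z_{α/2} + z_β)·σ/δ)².
z_{α/2} = 2.576 (two-sided α = 0.01); z_β = 0.842 (power 80% → β = 0.2).
n = (3.418 × 11.6 / 6.5)² = 37.21
Round up: n = 38.

n = 38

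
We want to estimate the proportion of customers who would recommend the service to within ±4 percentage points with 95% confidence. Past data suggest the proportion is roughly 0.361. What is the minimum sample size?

For a proportion with margin E = 0.04 at 95% confidence, z = 1.960.
n = p̂(1−p̂)(z/E)² = 0.361 × 0.639 × (1.960/0.04)² = 553.86
Round up: n = 554.

n = 554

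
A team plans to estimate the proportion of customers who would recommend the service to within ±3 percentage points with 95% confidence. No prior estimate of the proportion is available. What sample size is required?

For a proportion with margin E = 0.03 at 95% confidence, z = 1.960.
With no prior estimate, use p = 0.5, which maximizes p(1−p) at 0.25.
n = 0.25 × (z/E)² = 0.25 × (1.960/0.03)² = 1067.11
Round up: n = 1068.

1068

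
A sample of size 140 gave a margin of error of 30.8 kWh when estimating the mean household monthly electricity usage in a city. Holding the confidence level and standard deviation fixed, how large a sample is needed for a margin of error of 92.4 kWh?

n = 16

Margin of error scales as 1/√n, so n₂ = n₁·(E₁/E₂)².
n₂ = 140 × (30.8/92.4)² = 140 × 0.1111 = 15.55
Round up: n₂ = 16.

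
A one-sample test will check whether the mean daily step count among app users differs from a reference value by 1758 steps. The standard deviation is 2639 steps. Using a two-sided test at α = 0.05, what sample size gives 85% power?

n = 21

For a one-sample z-test, n = ((z_{α/2} + z_β)·σ/δ)².
z_{α/2} = 1.960 (two-sided α = 0.05); z_β = 1.036 (power 85% → β = 0.15).
n = (2.996 × 2639 / 1758)² = 20.23
Round up: n = 21.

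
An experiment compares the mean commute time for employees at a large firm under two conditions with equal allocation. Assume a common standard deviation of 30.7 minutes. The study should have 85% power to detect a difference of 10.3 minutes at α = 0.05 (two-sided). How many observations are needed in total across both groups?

For two equal groups, n per group = 2·((z_{α/2} + z_β)·σ/δ)².
z_{α/2} = 1.960; z_β = 1.036 (power 85%).
n = 2 × (2.996 × 30.7 / 10.3)² = 2 × 79.74 = 159.48
Round up: n = 160 per group.
Total across both groups: 2 × 160 = 320.

320 total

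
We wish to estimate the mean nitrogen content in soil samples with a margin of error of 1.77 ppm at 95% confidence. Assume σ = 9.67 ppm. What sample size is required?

115

For a mean, the margin of error is E = z·σ/√n, so n = (zσ/E)².
At 95% confidence, z = 1.960.
n = (1.960 × 9.67 / 1.77)² = 114.66
Round up: n = 115.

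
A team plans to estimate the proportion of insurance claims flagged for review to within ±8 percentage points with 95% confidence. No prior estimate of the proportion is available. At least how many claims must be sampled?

n = 151

For a proportion with margin E = 0.08 at 95% confidence, z = 1.960.
With no prior estimate, use p = 0.5, which maximizes p(1−p) at 0.25.
n = 0.25 × (z/E)² = 0.25 × (1.960/0.08)² = 150.06
Round up: n = 151.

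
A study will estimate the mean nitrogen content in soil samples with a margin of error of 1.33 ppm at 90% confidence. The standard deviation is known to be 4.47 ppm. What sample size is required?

31

For a mean, the margin of error is E = z·σ/√n, so n = (zσ/E)².
At 90% confidence, z = 1.645.
n = (1.645 × 4.47 / 1.33)² = 30.57
Round up: n = 31.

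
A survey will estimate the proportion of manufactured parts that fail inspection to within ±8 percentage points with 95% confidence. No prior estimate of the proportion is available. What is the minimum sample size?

151

For a proportion with margin E = 0.08 at 95% confidence, z = 1.960.
With no prior estimate, use p = 0.5, which maximizes p(1−p) at 0.25.
n = 0.25 × (z/E)² = 0.25 × (1.960/0.08)² = 150.06
Round up: n = 151.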